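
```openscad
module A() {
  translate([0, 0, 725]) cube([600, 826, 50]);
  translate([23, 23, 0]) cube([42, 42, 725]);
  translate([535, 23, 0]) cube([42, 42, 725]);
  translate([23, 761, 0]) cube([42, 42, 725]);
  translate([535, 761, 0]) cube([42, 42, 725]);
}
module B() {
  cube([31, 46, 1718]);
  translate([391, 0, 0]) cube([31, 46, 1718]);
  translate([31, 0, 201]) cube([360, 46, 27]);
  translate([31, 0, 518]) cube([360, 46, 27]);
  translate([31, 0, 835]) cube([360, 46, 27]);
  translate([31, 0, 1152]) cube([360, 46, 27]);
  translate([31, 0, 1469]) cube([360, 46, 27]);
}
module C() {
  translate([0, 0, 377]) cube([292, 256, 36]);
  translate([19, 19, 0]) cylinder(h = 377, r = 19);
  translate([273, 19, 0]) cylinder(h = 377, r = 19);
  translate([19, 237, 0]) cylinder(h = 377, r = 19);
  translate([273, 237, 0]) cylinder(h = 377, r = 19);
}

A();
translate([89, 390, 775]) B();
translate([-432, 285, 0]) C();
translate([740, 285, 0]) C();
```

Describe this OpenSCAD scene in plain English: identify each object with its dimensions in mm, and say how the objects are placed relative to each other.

A is a table: top 600 mm (x) × 826 mm (y), 50 mm thick, upper face at z = 775 mm, on four 42×42 mm square legs, each inset 23 mm from the nearest pair of top edges, running from z = 0 to the bottom of the top.

B is a wooden ladder with two side rails of 31×46 mm section and 1718 mm height, set 422 mm apart overall. Between them run 5 rectangular rungs (46 mm deep, 27 mm thick), front faces flush with the rails' −y face. The bottom of the first rung is 201 mm above the floor and each subsequent rung is 317 mm higher than the one below.

C is a four-legged stool. The seat is a 292×256×36 mm slab whose top surface is at z = 413 mm; four round legs, each 38 mm in diameter, run from the floor (z = 0) to the underside of the seat, each leg's axis is inset half a diameter from the nearest pair of seat edges (so the leg's bounding box is flush with the corner).

The ladder is on top of the table, centred. Two stools sit around the table at the −x, +x sides.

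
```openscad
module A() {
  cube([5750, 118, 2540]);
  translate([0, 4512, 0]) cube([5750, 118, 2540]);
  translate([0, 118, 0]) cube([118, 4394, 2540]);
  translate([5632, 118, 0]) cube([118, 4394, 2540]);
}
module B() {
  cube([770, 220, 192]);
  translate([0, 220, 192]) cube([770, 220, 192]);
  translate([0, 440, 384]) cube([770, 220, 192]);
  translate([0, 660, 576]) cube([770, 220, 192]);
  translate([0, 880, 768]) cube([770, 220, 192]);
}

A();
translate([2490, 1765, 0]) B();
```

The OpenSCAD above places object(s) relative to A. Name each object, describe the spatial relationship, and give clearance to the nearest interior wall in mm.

A is a house frame. B is a staircase. The staircase sits inside the house frame, centred. The clearance to the nearest interior wall is 1647 mm.

Clearances: x = 2372, y = 1647; minimum 1647 mm.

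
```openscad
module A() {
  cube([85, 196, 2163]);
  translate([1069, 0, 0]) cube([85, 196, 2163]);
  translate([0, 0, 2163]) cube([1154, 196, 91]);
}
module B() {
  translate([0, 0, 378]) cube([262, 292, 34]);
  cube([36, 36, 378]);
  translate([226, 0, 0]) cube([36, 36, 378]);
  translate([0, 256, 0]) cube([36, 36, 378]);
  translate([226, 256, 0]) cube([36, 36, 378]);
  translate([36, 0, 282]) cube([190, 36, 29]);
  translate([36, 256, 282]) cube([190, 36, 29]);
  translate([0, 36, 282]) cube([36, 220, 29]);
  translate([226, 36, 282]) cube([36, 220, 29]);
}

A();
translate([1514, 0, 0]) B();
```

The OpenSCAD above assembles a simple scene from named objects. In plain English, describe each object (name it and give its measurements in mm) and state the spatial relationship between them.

A is a rectangular door frame: two vertical jambs of 85×196 mm section, 2163 mm tall, with a clear opening 984 mm wide between their inner faces. A header 91 mm tall and 196 mm deep lies on top of the jambs and spans the full outside width.

B is a simple wooden stool: a rectangular seat 262 mm (x) by 292 mm (y), 34 mm thick, top face at z = 412 mm, on four square legs, each 36×36 mm in cross-section. The legs rest on z = 0, each flush with a corner of the seat. Four stretchers, 36 mm wide and 29 mm tall, connect adjacent legs with their undersides at z = 282 mm, each running between the inner faces of the legs it joins and aligned with the legs' outer faces on the other axis.

The stool is on the floor beside the door frame on its +x side.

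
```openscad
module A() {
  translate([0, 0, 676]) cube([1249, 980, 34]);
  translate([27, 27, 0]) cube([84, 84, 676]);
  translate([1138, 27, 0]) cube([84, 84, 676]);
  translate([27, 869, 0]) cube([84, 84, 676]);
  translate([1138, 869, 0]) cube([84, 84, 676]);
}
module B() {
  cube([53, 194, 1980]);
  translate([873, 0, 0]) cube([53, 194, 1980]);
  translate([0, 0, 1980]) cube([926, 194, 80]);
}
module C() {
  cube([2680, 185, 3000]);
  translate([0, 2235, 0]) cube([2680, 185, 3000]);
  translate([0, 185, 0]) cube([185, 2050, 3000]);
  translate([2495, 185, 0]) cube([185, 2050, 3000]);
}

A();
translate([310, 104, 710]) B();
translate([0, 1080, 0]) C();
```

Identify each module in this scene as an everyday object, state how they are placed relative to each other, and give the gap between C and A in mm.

The house frame's nearest face is 100 mm from the table's +y face.

A is a table. B is a door frame. C is a house frame. The door frame is on top of the table. The house frame is on the floor beside the table on its +y side. The gap between the house frame and the table is 100 mm.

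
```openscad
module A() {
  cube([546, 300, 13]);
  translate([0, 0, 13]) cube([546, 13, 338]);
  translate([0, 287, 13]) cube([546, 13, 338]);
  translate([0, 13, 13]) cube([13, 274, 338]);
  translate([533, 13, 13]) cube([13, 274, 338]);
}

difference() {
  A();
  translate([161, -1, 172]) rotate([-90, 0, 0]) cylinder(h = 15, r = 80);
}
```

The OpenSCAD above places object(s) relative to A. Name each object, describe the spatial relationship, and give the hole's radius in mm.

A is an open box. The open box has a circular hole through its front wall. The hole's radius is 80 mm.

The subtracted cylinder has r = 80 mm.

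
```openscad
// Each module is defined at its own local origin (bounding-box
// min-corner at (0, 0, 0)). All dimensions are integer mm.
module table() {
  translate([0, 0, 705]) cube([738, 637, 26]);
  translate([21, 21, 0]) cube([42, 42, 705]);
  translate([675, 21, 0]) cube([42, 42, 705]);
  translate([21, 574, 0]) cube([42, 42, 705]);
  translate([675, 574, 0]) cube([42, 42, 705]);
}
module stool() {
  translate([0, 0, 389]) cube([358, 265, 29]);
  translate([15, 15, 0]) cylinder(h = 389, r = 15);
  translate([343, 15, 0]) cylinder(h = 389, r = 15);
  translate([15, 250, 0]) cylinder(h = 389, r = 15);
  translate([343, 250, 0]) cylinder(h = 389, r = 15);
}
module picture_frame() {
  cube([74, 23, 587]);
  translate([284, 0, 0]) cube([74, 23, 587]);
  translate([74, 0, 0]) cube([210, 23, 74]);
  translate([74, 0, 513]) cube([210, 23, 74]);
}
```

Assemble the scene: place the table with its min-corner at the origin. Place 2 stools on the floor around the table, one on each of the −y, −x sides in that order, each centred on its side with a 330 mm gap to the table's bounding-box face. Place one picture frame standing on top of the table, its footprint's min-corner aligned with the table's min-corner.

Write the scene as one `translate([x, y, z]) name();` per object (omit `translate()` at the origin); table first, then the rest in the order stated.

table();
translate([190, -595, 0]) stool();
translate([-688, 186, 0]) stool();
translate([0, 0, 731]) picture_frame();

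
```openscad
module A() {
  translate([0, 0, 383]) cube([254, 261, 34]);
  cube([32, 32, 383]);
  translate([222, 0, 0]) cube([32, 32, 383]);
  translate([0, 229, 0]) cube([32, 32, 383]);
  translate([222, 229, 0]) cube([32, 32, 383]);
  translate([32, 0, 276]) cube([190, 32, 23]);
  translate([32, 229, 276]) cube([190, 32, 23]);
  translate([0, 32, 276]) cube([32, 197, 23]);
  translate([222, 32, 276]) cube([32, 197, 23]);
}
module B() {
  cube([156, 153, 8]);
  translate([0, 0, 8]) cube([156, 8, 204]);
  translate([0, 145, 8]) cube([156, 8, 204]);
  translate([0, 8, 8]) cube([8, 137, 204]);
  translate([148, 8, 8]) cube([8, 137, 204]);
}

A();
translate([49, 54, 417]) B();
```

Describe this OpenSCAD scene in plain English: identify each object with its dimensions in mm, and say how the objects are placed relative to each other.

A is a four-legged stool. The seat is 254×261 mm, 34 mm thick, top at z = 417 mm. It stands on four square legs, each 32×32 mm in cross-section, from z = 0 to the seat underside, each flush with a corner of the seat. Four stretchers, 32 mm wide and 23 mm tall, connect adjacent legs with their undersides at z = 276 mm, each running between the inner faces of the legs it joins and aligned with the legs' outer faces on the other axis.

B is an open-topped rectangular box: outside dimensions 156×153×212 mm, with a uniform wall and base thickness of 8 mm. The base is a full 156×153 slab on the floor; four walls sit on top of the base. The front and back walls (the −y and +y sides) span the full width; the two side walls fit between them.

The open box is on top of the stool, centred.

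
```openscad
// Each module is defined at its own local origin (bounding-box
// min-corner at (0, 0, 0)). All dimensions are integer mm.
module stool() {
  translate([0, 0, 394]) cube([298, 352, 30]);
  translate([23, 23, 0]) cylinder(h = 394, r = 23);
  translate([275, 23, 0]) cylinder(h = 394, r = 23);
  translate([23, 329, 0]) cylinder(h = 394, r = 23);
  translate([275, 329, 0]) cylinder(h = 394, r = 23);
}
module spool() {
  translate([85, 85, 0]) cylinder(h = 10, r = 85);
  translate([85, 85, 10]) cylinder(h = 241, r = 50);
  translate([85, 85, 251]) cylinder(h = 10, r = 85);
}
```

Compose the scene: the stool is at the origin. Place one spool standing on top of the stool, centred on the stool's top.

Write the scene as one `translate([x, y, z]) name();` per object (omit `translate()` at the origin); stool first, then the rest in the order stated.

stool();
translate([64, 91, 424]) spool();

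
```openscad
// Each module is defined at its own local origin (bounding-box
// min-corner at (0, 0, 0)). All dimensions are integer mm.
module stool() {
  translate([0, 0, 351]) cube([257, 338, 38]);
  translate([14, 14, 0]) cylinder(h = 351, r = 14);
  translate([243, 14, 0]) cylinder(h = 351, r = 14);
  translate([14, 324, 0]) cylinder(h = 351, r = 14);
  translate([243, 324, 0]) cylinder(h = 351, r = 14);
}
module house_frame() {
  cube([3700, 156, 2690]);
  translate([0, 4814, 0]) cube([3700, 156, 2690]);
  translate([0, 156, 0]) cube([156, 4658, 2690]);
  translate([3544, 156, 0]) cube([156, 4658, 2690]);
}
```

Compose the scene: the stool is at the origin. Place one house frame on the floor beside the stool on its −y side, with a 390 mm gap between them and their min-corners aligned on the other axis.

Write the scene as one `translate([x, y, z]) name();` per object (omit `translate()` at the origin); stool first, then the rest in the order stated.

stool();
translate([0, -5360, 0]) house_frame();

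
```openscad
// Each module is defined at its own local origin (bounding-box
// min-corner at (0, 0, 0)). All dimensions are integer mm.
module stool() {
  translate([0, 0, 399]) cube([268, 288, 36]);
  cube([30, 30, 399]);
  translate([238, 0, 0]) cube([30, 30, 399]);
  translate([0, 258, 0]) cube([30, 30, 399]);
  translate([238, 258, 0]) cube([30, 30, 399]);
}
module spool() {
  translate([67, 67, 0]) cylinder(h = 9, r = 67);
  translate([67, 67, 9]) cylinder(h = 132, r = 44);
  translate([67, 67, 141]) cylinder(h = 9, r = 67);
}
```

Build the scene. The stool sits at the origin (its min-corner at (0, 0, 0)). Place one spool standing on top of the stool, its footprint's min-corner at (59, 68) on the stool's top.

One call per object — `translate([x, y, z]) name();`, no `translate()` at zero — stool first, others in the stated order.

stool();
translate([59, 68, 435]) spool();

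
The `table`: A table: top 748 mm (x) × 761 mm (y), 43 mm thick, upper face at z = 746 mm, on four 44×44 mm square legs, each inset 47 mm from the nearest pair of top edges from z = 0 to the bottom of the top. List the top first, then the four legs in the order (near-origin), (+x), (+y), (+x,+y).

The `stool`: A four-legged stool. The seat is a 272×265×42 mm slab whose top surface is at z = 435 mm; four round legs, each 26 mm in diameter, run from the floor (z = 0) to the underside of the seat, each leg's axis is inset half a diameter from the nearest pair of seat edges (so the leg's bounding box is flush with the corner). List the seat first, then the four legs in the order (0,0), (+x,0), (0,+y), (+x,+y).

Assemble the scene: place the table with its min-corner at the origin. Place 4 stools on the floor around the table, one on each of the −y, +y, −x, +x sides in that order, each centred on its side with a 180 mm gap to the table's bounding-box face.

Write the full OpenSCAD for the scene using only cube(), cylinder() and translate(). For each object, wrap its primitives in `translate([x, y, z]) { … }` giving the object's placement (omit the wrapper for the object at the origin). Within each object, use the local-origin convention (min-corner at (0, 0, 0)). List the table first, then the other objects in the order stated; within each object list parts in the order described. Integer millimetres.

translate([0, 0, 703]) cube([748, 761, 43]);
translate([47, 47, 0]) cube([44, 44, 703]);
translate([657, 47, 0]) cube([44, 44, 703]);
translate([47, 670, 0]) cube([44, 44, 703]);
translate([657, 670, 0]) cube([44, 44, 703]);
translate([238, -445, 0]) {
  translate([0, 0, 393]) cube([272, 265, 42]);
  translate([13, 13, 0]) cylinder(h = 393, r = 13);
  translate([259, 13, 0]) cylinder(h = 393, r = 13);
  translate([13, 252, 0]) cylinder(h = 393, r = 13);
  translate([259, 252, 0]) cylinder(h = 393, r = 13);
}
translate([238, 941, 0]) {
  translate([0, 0, 393]) cube([272, 265, 42]);
  translate([13, 13, 0]) cylinder(h = 393, r = 13);
  translate([259, 13, 0]) cylinder(h = 393, r = 13);
  translate([13, 252, 0]) cylinder(h = 393, r = 13);
  translate([259, 252, 0]) cylinder(h = 393, r = 13);
}
translate([-452, 248, 0]) {
  translate([0, 0, 393]) cube([272, 265, 42]);
  translate([13, 13, 0]) cylinder(h = 393, r = 13);
  translate([259, 13, 0]) cylinder(h = 393, r = 13);
  translate([13, 252, 0]) cylinder(h = 393, r = 13);
  translate([259, 252, 0]) cylinder(h = 393, r = 13);
}
translate([928, 248, 0]) {
  translate([0, 0, 393]) cube([272, 265, 42]);
  translate([13, 13, 0]) cylinder(h = 393, r = 13);
  translate([259, 13, 0]) cylinder(h = 393, r = 13);
  translate([13, 252, 0]) cylinder(h = 393, r = 13);
  translate([259, 252, 0]) cylinder(h = 393, r = 13);
}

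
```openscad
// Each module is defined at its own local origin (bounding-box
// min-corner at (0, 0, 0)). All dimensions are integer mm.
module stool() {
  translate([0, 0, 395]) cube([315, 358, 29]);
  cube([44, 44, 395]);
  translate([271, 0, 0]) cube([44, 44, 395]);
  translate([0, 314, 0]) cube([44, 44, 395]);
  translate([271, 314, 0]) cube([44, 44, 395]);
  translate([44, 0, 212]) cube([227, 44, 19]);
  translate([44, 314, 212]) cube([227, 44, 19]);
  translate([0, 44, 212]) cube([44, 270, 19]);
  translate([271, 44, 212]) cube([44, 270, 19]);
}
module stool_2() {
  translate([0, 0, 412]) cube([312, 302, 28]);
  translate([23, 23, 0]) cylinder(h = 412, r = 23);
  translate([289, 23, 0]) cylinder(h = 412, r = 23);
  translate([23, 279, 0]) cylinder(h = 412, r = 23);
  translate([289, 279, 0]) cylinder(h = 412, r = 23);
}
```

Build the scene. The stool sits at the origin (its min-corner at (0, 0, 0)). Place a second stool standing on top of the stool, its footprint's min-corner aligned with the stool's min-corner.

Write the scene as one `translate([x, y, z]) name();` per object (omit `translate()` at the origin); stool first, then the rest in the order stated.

stool();
translate([0, 0, 424]) stool_2();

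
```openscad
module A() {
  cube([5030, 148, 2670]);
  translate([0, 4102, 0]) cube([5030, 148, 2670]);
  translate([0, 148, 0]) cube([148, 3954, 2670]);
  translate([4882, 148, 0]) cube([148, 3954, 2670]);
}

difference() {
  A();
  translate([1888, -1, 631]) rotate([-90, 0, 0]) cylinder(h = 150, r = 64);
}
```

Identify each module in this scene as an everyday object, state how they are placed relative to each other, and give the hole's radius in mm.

The subtracted cylinder has r = 64 mm.

A is a house frame. The house frame has a circular hole through its front wall. The hole's radius is 64 mm.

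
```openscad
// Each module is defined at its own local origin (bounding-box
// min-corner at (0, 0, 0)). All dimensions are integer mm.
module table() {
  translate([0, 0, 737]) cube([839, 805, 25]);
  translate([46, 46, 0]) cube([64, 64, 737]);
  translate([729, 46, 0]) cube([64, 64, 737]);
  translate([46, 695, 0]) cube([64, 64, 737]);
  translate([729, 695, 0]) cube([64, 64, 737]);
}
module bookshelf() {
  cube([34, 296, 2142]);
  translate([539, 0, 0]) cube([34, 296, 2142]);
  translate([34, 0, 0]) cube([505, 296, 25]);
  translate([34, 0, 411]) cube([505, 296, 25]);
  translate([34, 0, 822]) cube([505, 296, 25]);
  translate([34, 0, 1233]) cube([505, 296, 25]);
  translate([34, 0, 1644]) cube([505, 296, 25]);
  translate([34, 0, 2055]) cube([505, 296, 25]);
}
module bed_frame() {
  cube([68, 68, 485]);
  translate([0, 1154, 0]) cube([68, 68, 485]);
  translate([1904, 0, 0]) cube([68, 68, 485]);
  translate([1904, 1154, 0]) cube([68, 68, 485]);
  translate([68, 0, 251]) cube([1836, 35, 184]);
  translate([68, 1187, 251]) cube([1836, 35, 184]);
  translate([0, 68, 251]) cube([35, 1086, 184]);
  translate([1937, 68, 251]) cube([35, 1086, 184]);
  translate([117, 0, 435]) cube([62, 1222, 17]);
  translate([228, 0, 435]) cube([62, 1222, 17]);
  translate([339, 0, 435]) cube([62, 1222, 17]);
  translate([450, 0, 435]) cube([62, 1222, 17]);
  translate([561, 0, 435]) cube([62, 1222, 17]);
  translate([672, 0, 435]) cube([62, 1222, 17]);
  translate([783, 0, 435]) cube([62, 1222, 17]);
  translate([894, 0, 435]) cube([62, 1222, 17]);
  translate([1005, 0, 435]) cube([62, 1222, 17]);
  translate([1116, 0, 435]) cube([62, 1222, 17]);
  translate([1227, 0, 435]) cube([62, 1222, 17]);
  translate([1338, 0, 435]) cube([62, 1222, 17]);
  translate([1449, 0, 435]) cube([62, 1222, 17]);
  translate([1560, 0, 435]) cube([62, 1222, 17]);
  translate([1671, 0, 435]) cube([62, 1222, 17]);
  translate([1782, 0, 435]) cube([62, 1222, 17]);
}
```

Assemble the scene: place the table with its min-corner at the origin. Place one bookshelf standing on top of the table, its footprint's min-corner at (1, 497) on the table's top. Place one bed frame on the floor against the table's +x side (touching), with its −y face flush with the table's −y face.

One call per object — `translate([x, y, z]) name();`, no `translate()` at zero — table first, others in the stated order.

table();
translate([1, 497, 762]) bookshelf();
translate([839, 0, 0]) bed_frame();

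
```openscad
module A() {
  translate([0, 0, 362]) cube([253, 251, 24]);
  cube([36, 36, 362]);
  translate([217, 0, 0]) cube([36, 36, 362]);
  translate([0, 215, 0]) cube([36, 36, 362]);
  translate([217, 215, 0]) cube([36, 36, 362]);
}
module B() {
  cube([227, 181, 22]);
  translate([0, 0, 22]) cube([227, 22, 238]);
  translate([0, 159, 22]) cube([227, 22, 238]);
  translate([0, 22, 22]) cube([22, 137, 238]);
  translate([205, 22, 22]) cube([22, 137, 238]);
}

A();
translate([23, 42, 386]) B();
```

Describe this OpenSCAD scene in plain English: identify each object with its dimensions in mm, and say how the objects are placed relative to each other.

A is a four-legged stool. The seat is a 253×251×24 mm slab whose top surface is at z = 386 mm; four square legs, each 36×36 mm in cross-section, run from the floor (z = 0) to the underside of the seat, each flush with a corner of the seat.

B is an open storage box with external size 227×181×260 mm and wall thickness 22 mm (the base is also 22 mm thick). The base covers the whole footprint; the four walls stand on the base, with the y-facing walls full-width and the x-facing walls fitting between their inner faces.

The open box is on top of the stool.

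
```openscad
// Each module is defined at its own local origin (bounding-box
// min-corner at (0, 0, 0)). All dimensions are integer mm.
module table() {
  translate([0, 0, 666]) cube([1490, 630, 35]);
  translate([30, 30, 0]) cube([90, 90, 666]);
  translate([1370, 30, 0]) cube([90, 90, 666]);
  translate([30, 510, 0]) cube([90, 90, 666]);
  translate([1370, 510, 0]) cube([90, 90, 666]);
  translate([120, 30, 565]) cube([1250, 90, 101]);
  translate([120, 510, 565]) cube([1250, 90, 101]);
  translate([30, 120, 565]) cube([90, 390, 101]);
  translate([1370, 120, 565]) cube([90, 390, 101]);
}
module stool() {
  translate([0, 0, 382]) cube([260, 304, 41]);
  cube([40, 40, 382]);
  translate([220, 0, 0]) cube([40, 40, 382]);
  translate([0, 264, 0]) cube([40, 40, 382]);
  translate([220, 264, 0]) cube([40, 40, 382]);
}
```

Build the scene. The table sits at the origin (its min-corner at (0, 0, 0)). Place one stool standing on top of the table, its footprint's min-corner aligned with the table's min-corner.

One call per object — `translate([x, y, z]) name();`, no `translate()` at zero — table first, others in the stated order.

table();
translate([0, 0, 701]) stool();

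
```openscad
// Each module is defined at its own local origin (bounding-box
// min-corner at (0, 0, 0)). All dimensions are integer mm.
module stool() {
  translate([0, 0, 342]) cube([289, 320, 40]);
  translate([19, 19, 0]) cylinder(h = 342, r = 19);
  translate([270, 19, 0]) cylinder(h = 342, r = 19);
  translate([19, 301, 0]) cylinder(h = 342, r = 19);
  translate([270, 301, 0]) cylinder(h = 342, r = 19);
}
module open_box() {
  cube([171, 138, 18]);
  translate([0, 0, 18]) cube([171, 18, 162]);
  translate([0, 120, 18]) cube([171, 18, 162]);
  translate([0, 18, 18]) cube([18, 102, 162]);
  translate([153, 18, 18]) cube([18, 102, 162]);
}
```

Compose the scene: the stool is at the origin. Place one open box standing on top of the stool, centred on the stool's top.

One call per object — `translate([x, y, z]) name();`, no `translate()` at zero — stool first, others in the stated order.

stool();
translate([59, 91, 382]) open_box();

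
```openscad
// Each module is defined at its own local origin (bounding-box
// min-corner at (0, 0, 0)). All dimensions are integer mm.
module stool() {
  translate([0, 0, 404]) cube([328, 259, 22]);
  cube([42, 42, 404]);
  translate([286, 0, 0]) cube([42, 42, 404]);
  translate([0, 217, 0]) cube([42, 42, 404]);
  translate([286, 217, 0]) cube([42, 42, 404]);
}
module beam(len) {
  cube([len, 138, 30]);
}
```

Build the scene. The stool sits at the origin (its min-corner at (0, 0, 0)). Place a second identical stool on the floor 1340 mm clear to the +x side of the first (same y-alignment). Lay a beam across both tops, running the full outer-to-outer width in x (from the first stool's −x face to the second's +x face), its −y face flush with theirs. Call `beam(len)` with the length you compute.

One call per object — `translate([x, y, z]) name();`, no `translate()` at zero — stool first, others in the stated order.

stool();
translate([1668, 0, 0]) stool();
translate([0, 0, 426]) beam(1996);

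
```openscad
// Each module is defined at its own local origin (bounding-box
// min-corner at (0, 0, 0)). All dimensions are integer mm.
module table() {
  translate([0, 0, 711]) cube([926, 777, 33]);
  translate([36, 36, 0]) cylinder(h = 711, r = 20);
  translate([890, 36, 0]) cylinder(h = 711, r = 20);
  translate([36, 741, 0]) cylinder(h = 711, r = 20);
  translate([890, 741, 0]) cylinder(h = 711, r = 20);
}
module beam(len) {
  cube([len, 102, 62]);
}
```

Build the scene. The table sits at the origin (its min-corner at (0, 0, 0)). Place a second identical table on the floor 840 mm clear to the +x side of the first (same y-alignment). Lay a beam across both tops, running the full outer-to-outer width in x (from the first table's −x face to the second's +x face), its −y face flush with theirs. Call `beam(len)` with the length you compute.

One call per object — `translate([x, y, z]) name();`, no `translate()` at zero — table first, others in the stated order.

table();
translate([1766, 0, 0]) table();
translate([0, 0, 744]) beam(2692);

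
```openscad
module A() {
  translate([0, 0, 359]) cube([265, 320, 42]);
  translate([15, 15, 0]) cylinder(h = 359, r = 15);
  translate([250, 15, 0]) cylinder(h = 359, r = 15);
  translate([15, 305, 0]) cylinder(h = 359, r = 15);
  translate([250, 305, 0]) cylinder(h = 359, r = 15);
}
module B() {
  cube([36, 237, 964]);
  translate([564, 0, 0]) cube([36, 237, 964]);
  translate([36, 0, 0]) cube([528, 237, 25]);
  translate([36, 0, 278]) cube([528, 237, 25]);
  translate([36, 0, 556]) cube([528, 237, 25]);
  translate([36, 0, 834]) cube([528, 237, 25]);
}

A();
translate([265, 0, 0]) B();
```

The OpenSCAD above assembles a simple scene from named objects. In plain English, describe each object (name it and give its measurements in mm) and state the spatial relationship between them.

A is a simple wooden stool: a rectangular seat 265 mm (x) by 320 mm (y), 42 mm thick, top face at z = 401 mm, on four round legs, each 30 mm in diameter. The legs rest on z = 0, each leg's axis is inset half a diameter from the nearest pair of seat edges (so the leg's bounding box is flush with the corner).

B is an open bookshelf. Two side panels, each 36 mm thick, 237 mm deep and 964 mm tall, stand 600 mm apart (outside-to-outside). Between them sit 4 shelves, each 25 mm thick and 237 mm deep, spanning the full gap between the sides. The bottom shelf rests on the floor (its underside at z = 0) and the clear gap between one shelf's top and the next shelf's underside is 253 mm.

The bookshelf is against the stool's +x side, with their −y faces flush.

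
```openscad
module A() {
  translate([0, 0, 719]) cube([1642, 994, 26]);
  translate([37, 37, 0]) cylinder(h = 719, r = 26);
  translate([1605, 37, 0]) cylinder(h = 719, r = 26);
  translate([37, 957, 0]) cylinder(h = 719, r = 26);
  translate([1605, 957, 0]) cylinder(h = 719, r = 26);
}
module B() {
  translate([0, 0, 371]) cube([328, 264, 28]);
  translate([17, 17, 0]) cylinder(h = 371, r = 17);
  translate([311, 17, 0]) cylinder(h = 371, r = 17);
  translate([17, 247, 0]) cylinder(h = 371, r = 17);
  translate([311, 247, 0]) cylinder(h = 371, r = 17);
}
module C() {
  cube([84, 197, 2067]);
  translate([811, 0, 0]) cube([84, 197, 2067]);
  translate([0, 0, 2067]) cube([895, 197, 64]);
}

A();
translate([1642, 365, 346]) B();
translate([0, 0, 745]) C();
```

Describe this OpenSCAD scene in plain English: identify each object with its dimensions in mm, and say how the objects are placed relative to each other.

A is a rectangular dining table. The top is 1642×994×26 mm with its upper surface at z = 745 mm. It stands on four round legs of 52 mm diameter, each leg's bounding box inset 11 mm from the nearest pair of top edges, running from the floor to the underside of the top.

B is a simple wooden stool: a rectangular seat 328 mm (x) by 264 mm (y), 28 mm thick, top face at z = 399 mm, on four round legs, each 34 mm in diameter. The legs rest on z = 0, each leg's axis is inset half a diameter from the nearest pair of seat edges (so the leg's bounding box is flush with the corner).

C is a rectangular door frame: two vertical jambs of 84×197 mm section, 2067 mm tall, with a clear opening 727 mm wide between their inner faces. A header 64 mm tall and 197 mm deep lies on top of the jambs and spans the full outside width.

The stool is beside the table with their tops flush at z = 745. The door frame is on top of the table.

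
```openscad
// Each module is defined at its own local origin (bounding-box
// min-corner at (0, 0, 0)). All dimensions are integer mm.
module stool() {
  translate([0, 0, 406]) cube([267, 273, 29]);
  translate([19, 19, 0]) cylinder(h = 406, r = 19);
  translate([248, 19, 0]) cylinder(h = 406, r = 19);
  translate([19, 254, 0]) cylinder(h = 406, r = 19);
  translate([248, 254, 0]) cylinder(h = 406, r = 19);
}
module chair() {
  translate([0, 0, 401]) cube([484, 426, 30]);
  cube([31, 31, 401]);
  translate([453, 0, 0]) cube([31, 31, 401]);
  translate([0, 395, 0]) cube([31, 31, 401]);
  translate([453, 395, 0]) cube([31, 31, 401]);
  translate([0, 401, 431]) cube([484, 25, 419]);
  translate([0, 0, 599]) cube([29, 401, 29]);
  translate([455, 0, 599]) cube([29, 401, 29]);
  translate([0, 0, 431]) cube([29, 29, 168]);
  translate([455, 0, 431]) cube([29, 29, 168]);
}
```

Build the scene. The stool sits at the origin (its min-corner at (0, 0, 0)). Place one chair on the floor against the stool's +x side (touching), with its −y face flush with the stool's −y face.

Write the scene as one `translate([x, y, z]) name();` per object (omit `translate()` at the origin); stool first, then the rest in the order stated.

stool();
translate([267, 0, 0]) chair();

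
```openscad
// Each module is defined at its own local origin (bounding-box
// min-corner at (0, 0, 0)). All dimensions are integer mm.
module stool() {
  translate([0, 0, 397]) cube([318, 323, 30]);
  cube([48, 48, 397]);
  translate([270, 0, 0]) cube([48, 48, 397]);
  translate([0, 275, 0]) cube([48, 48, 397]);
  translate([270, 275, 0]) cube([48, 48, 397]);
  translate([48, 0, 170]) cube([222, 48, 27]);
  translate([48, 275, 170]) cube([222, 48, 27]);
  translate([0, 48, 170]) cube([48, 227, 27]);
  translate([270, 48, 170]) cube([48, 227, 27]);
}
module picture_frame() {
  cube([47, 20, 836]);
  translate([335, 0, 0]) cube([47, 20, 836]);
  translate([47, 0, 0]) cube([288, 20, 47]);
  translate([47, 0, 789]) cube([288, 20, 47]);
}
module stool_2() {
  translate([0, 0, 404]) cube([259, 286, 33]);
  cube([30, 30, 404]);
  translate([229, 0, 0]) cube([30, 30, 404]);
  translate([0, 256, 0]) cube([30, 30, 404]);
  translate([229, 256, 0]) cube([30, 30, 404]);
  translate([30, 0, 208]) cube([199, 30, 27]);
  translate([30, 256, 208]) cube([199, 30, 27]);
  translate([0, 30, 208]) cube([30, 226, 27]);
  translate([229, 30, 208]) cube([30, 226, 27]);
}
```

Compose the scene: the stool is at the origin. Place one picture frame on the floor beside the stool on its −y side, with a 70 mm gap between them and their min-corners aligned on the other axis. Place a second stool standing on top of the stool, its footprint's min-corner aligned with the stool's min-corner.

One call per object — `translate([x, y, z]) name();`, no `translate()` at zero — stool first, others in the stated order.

stool();
translate([0, -90, 0]) picture_frame();
translate([0, 0, 427]) stool_2();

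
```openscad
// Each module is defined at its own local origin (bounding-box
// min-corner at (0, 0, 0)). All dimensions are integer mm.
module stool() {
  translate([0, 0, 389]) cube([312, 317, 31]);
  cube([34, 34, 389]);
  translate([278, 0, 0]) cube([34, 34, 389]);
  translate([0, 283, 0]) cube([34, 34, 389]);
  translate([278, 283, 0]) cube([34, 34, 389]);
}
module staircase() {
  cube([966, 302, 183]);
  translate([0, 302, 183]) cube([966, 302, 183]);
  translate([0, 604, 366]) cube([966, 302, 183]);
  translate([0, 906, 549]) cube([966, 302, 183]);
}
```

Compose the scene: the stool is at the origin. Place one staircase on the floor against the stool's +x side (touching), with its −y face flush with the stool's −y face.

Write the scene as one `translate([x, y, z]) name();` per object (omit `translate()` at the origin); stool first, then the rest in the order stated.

stool();
translate([312, 0, 0]) staircase();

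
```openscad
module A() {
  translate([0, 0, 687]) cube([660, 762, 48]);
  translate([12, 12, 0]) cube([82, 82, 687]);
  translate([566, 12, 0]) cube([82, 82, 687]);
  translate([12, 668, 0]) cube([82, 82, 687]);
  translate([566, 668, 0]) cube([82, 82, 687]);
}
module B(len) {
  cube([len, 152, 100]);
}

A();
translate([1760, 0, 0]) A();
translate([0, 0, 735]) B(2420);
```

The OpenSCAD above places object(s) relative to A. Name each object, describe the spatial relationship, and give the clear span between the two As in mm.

Second table starts at x = 1760; first ends at x = 660; clear span = 1760 − 660 = 1100 mm.

A is a table. B is a beam. A beam spans the tops of two tables. The clear span between the two tables is 1100 mm.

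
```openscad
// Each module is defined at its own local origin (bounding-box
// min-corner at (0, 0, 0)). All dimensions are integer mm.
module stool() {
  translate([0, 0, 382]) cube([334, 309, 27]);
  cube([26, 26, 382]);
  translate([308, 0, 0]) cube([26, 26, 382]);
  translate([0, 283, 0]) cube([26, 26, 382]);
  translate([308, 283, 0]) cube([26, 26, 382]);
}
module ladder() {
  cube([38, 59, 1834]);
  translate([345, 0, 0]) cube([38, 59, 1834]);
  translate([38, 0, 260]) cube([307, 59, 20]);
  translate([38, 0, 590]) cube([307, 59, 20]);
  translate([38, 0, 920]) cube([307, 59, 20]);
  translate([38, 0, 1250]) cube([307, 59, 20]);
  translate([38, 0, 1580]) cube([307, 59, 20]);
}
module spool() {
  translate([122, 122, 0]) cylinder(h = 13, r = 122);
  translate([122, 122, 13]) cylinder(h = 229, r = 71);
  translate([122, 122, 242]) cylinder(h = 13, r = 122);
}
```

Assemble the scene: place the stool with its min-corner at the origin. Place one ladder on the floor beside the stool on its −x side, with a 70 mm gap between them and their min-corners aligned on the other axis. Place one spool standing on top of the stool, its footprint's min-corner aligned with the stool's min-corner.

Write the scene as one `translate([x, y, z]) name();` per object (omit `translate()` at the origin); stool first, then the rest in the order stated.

stool();
translate([-453, 0, 0]) ladder();
translate([0, 0, 409]) spool();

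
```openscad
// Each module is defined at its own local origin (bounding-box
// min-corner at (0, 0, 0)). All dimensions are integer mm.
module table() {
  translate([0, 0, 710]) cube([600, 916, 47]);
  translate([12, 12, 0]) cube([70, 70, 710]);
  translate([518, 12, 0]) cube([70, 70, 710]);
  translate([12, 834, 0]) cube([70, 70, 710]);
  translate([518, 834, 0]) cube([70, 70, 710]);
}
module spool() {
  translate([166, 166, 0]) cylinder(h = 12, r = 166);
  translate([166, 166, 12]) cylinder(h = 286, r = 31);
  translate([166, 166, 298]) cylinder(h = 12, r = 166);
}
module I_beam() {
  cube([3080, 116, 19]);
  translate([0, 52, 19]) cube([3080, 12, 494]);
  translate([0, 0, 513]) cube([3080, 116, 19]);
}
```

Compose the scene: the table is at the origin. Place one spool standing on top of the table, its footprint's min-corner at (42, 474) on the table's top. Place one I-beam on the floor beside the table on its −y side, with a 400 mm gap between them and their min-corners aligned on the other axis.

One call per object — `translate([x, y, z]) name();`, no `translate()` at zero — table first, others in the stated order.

table();
translate([42, 474, 757]) spool();
translate([0, -516, 0]) I_beam();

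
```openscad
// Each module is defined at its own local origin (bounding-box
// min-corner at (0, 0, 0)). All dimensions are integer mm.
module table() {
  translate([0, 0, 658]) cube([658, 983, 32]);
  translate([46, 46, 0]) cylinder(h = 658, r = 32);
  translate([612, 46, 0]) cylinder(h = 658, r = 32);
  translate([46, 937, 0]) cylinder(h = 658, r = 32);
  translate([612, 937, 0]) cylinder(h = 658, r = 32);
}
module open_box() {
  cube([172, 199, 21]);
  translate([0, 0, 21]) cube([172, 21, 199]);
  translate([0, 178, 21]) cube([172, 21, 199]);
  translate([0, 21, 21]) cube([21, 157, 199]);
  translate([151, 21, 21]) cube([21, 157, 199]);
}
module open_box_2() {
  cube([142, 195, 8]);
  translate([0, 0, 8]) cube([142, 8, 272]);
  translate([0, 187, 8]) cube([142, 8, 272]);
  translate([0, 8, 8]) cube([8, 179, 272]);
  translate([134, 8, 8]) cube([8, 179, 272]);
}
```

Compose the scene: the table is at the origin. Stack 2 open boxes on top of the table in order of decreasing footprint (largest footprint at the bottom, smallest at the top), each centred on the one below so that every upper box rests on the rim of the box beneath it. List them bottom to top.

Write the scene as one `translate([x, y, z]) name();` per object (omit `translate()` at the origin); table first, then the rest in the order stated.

table();
translate([243, 392, 690]) open_box();
translate([258, 394, 910]) open_box_2();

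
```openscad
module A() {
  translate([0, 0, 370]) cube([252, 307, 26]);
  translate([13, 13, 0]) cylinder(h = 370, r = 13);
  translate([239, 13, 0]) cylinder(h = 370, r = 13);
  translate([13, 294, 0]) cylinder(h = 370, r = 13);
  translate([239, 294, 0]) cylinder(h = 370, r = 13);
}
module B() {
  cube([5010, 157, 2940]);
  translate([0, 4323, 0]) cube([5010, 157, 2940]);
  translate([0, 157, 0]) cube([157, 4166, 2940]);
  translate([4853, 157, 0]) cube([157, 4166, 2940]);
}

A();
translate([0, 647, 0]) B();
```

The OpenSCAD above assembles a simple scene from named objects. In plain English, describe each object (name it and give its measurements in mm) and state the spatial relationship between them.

A is a four-legged stool. The seat is 252×307 mm, 26 mm thick, top at z = 396 mm. It stands on four round legs, each 26 mm in diameter, from z = 0 to the seat underside, each leg's axis is inset half a diameter from the nearest pair of seat edges (so the leg's bounding box is flush with the corner).

B is the wall frame of a small rectangular building: four walls, each 2940 mm tall and 157 mm thick, enclosing a footprint 5010 mm (x) by 4480 mm (y) outside-to-outside, with no floor or roof. The front and back walls (the −y and +y sides) span the full width; the two side walls fit between them.

The house frame is on the floor beside the stool on its +y side.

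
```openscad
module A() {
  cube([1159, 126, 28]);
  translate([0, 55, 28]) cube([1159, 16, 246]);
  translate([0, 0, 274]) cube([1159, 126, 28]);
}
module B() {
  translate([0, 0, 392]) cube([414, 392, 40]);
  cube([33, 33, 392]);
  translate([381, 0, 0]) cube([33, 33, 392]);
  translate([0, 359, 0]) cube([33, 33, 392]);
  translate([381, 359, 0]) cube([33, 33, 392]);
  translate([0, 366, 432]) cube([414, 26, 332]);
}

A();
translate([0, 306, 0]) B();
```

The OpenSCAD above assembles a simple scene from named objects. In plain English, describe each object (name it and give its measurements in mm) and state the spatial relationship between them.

A is an I-beam lying along x, 1159 mm long. Overall section height 302 mm. Two flanges 126 mm wide (y) and 28 mm thick, one on the floor and one at the top; a web 16 mm thick runs between them, centred on the flange width.

B is a chair: 414×392 mm seat, 40 mm thick, top at z = 432 mm, on four 33 mm square corner legs flush with the seat edges. A 26 mm thick backrest slab spans the full seat width, extending 332 mm above the seat top, its back face flush with the seat's +y edge.

The chair is on the floor beside the I-beam on its +y side.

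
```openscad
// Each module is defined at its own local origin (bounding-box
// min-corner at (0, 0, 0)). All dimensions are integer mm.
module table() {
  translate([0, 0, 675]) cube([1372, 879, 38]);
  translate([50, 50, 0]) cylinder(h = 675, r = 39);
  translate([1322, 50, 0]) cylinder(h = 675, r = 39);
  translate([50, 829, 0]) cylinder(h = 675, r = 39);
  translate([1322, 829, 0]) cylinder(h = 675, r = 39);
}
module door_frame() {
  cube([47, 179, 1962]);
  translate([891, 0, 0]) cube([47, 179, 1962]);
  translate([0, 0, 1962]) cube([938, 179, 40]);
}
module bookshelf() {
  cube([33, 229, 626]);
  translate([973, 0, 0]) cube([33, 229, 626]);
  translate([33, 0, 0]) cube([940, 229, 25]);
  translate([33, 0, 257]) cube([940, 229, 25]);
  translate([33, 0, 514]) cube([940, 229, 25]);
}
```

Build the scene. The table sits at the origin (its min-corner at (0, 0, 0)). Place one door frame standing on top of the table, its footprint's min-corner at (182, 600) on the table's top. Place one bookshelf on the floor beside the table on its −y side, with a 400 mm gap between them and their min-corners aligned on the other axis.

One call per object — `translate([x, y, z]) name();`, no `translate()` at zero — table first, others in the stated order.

table();
translate([182, 600, 713]) door_frame();
translate([0, -629, 0]) bookshelf();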